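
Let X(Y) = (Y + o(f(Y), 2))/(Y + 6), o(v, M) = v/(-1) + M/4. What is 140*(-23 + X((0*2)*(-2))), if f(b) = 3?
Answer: -9835/3 ≈ -3278.3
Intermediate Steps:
o(v, M) = -v + M/4 (o(v, M) = v*(-1) + M*(¼) = -v + M/4)
X(Y) = (-5/2 + Y)/(6 + Y) (X(Y) = (Y + (-1*3 + (¼)*2))/(Y + 6) = (Y + (-3 + ½))/(6 + Y) = (Y - 5/2)/(6 + Y) = (-5/2 + Y)/(6 + Y))
140*(-23 + X((0*2)*(-2))) = 140*(-23 + (-5/2 + (0*2)*(-2))/(6 + (0*2)*(-2))) = 140*(-23 + (-5/2 + 0*(-2))/(6 + 0*(-2))) = 140*(-23 + (-5/2 + 0)/(6 + 0)) = 140*(-23 - 5/2/6) = 140*(-23 + (⅙)*(-5/2)) = 140*(-23 - 5/12) = 140*(-281/12) = -9835/3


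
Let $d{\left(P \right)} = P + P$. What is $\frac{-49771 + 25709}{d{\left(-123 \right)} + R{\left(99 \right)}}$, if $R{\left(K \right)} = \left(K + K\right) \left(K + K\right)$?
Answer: $- \frac{12031}{19479} \approx -0.61764$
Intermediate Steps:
$d{\left(P \right)} = 2 P$
$R{\left(K \right)} = 4 K^{2}$ ($R{\left(K \right)} = 2 K 2 K = 4 K^{2}$)
$\frac{-49771 + 25709}{d{\left(-123 \right)} + R{\left(99 \right)}} = \frac{-49771 + 25709}{2 \left(-123\right) + 4 \cdot 99^{2}} = - \frac{24062}{-246 + 4 \cdot 9801} = - \frac{24062}{-246 + 39204} = - \frac{24062}{38958} = \left(-24062\right) \frac{1}{38958} = - \frac{12031}{19479}$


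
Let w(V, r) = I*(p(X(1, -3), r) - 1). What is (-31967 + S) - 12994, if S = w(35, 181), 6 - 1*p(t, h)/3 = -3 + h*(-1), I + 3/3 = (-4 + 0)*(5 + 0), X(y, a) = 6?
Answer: -56910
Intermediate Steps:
I = -21 (I = -1 + (-4 + 0)*(5 + 0) = -1 - 4*5 = -1 - 20 = -21)
p(t, h) = 27 + 3*h (p(t, h) = 18 - 3*(-3 + h*(-1)) = 18 - 3*(-3 - h) = 18 + (9 + 3*h) = 27 + 3*h)
w(V, r) = -546 - 63*r (w(V, r) = -21*((27 + 3*r) - 1) = -21*(26 + 3*r) = -546 - 63*r)
S = -11949 (S = -546 - 63*181 = -546 - 11403 = -11949)
(-31967 + S) - 12994 = (-31967 - 11949) - 12994 = -43916 - 12994 = -56910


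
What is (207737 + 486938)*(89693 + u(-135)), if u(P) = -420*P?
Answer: 101695557275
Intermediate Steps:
(207737 + 486938)*(89693 + u(-135)) = (207737 + 486938)*(89693 - 420*(-135)) = 694675*(89693 + 56700) = 694675*146393 = 101695557275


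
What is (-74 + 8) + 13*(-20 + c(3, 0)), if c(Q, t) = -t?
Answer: -326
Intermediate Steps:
(-74 + 8) + 13*(-20 + c(3, 0)) = (-74 + 8) + 13*(-20 - 1*0) = -66 + 13*(-20 + 0) = -66 + 13*(-20) = -66 - 260 = -326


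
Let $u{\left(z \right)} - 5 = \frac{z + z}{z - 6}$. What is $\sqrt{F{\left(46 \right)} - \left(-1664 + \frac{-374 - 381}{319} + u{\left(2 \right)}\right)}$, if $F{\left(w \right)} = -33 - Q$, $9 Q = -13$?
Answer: $\frac{\sqrt{1493576821}}{957} \approx 40.383$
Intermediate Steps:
$Q = - \frac{13}{9}$ ($Q = \frac{1}{9} \left(-13\right) = - \frac{13}{9} \approx -1.4444$)
$u{\left(z \right)} = 5 + \frac{2 z}{-6 + z}$ ($u{\left(z \right)} = 5 + \frac{z + z}{z - 6} = 5 + \frac{2 z}{-6 + z}$)
$F{\left(w \right)} = - \frac{284}{9}$ ($F{\left(w \right)} = -33 - - \frac{13}{9} = -33 + \frac{13}{9} = - \frac{284}{9}$)
$\sqrt{F{\left(46 \right)} - \left(-1664 + \frac{-374 - 381}{319} + u{\left(2 \right)}\right)} = \sqrt{- \frac{284}{9} - \left(-1664 + \frac{-30 + 7 \cdot 2}{-6 + 2} + \frac{-374 - 381}{319}\right)} = \sqrt{- \frac{284}{9} - \left(-1664 - \frac{755}{319} + \frac{-30 + 14}{-4}\right)} = \sqrt{- \frac{284}{9} + \left(1727 - \left(\left(- \frac{755}{319} + 63\right) - -4\right)\right)} = \sqrt{- \frac{284}{9} + \left(1727 - \left(\frac{19342}{319} + 4\right)\right)} = \sqrt{- \frac{284}{9} + \left(1727 - \frac{20618}{319}\right)} = \sqrt{- \frac{284}{9} + \frac{530295}{319}} = \sqrt{\frac{4682059}{2871}} = \frac{\sqrt{1493576821}}{957}$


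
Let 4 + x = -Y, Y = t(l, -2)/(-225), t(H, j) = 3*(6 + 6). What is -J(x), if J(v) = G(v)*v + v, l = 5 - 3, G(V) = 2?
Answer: 288/25 ≈ 11.520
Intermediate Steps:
l = 2
t(H, j) = 36 (t(H, j) = 3*12 = 36)
Y = -4/25 (Y = 36/(-225) = 36*(-1/225) = -4/25 ≈ -0.16000)
x = -96/25 (x = -4 - 1*(-4/25) = -4 + 4/25 = -96/25 ≈ -3.8400)
J(v) = 3*v (J(v) = 2*v + v = 3*v)
-J(x) = -3*(-96)/25 = -1*(-288/25) = 288/25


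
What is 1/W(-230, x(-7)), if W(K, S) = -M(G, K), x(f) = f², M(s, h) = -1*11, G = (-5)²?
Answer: 1/11 ≈ 0.090909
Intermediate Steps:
G = 25
M(s, h) = -11
W(K, S) = 11 (W(K, S) = -1*(-11) = 11)
1/W(-230, x(-7)) = 1/11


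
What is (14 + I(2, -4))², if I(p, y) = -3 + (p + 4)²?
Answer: 2209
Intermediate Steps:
I(p, y) = -3 + (4 + p)²
(14 + I(2, -4))² = (14 + (-3 + (4 + 2)²))² = (14 + (-3 + 6²))² = (14 + (-3 + 36))² = (14 + 33)² = 47² = 2209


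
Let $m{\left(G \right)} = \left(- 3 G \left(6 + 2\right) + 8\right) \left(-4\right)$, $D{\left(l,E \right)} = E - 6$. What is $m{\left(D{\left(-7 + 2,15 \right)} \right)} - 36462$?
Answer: $-35630$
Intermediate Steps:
$D{\left(l,E \right)} = -6 + E$
$m{\left(G \right)} = -32 + 96 G$ ($m{\left(G \right)} = \left(- 3 G 8 + 8\right) \left(-4\right) = \left(- 24 G + 8\right) \left(-4\right) = \left(8 - 24 G\right) \left(-4\right) = -32 + 96 G$)
$m{\left(D{\left(-7 + 2,15 \right)} \right)} - 36462 = \left(-32 + 96 \left(-6 + 15\right)\right) - 36462 = \left(-32 + 96 \cdot 9\right) - 36462 = \left(-32 + 864\right) - 36462 = 832 - 36462 = -35630$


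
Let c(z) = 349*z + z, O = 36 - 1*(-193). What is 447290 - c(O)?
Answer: 367140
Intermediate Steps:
O = 229 (O = 36 + 193 = 229)
c(z) = 350*z
447290 - c(O) = 447290 - 350*229 = 447290 - 1*80150 = 447290 - 80150 = 367140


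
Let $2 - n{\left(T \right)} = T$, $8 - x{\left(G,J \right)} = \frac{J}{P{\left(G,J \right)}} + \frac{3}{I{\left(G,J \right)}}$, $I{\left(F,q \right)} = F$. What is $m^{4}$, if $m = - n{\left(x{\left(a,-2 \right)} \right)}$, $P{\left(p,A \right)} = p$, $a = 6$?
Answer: $\frac{1500625}{1296} \approx 1157.9$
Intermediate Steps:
$x{\left(G,J \right)} = 8 - \frac{3}{G} - \frac{J}{G}$ ($x{\left(G,J \right)} = 8 - \left(\frac{J}{G} + \frac{3}{G}\right) = 8 - \left(\frac{3}{G} + \frac{J}{G}\right) = 8 - \frac{3}{G} - \frac{J}{G}$)
$n{\left(T \right)} = 2 - T$
$m = \frac{35}{6}$ ($m = - (2 - \frac{-3 - -2 + 8 \cdot 6}{6}) = - (2 - \frac{-3 + 2 + 48}{6}) = - (2 - \frac{1}{6} \cdot 47) = - (2 - \frac{47}{6}) = \left(-1\right) \left(- \frac{35}{6}\right) = \frac{35}{6} \approx 5.8333$)
$m^{4} = \left(\frac{35}{6}\right)^{4} = \frac{1500625}{1296}$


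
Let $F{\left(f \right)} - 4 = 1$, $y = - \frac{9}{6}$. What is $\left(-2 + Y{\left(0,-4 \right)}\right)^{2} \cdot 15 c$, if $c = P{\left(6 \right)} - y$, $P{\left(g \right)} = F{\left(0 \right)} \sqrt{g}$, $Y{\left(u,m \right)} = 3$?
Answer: $\frac{45}{2} + 75 \sqrt{6} \approx 206.21$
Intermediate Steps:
$y = - \frac{3}{2}$ ($y = \left(-9\right) \frac{1}{6} = - \frac{3}{2} \approx -1.5$)
$F{\left(f \right)} = 5$ ($F{\left(f \right)} = 4 + 1 = 5$)
$P{\left(g \right)} = 5 \sqrt{g}$
$c = \frac{3}{2} + 5 \sqrt{6}$ ($c = 5 \sqrt{6} - - \frac{3}{2} = 5 \sqrt{6} + \frac{3}{2} = \frac{3}{2} + 5 \sqrt{6} \approx 13.747$)
$\left(-2 + Y{\left(0,-4 \right)}\right)^{2} \cdot 15 c = \left(-2 + 3\right)^{2} \cdot 15 \left(\frac{3}{2} + 5 \sqrt{6}\right) = 1^{2} \cdot 15 \left(\frac{3}{2} + 5 \sqrt{6}\right) = 1 \cdot 15 \left(\frac{3}{2} + 5 \sqrt{6}\right) = 15 \left(\frac{3}{2} + 5 \sqrt{6}\right) = \frac{45}{2} + 75 \sqrt{6}$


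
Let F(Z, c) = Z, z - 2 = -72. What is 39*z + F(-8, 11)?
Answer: -2738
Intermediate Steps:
z = -70 (z = 2 - 72 = -70)
39*z + F(-8, 11) = 39*(-70) - 8 = -2730 - 8 = -2738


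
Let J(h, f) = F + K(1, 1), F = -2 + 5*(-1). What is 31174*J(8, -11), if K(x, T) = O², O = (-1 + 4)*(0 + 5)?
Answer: 6795932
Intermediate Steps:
F = -7 (F = -2 - 5 = -7)
O = 15 (O = 3*5 = 15)
K(x, T) = 225 (K(x, T) = 15² = 225)
J(h, f) = 218 (J(h, f) = -7 + 225 = 218)
31174*J(8, -11) = 31174*218 = 6795932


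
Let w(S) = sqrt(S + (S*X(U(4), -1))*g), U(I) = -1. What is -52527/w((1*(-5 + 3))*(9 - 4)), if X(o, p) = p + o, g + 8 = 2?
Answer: 52527*I*sqrt(130)/130 ≈ 4606.9*I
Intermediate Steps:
g = -6 (g = -8 + 2 = -6)
X(o, p) = o + p
w(S) = sqrt(13)*sqrt(S) (w(S) = sqrt(S + (S*(-1 - 1))*(-6)) = sqrt(S + (S*(-2))*(-6)) = sqrt(S - 2*S*(-6)) = sqrt(S + 12*S) = sqrt(13*S) = sqrt(13)*sqrt(S))
-52527/w((1*(-5 + 3))*(9 - 4)) = -52527*sqrt(13)/(13*sqrt(-5 + 3)*sqrt(9 - 4)) = -52527*(-I*sqrt(130)/130) = -(-52527)*I*sqrt(130)/130 = 52527*I*sqrt(130)/130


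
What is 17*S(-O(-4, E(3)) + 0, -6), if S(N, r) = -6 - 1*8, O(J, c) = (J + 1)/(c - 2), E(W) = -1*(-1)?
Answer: -238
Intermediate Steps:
E(W) = 1
O(J, c) = (1 + J)/(-2 + c)
S(N, r) = -14 (S(N, r) = -6 - 8 = -14)
17*S(-O(-4, E(3)) + 0, -6) = 17*(-14) = -238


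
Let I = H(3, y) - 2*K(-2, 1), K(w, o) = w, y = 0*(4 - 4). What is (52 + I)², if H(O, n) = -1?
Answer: 3025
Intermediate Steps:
y = 0 (y = 0*0 = 0)
I = 3 (I = -1 - 2*(-2) = -1 + 4 = 3)
(52 + I)² = (52 + 3)² = 55² = 3025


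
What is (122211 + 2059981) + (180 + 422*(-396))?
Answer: 2015260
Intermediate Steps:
(122211 + 2059981) + (180 + 422*(-396)) = 2182192 + (180 - 167112) = 2182192 - 166932 = 2015260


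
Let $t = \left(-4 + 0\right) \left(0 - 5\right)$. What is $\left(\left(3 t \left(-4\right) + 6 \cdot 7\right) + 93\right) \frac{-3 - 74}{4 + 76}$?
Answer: $\frac{1617}{16} \approx 101.06$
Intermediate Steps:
$t = 20$ ($t = \left(-4\right) \left(-5\right) = 20$)
$\left(\left(3 t \left(-4\right) + 6 \cdot 7\right) + 93\right) \frac{-3 - 74}{4 + 76} = \left(\left(3 \cdot 20 \left(-4\right) + 6 \cdot 7\right) + 93\right) \frac{-3 - 74}{4 + 76} = \left(\left(60 \left(-4\right) + 42\right) + 93\right) \left(- \frac{77}{80}\right) = \left(\left(-240 + 42\right) + 93\right) \left(\left(-77\right) \frac{1}{80}\right) = \left(-198 + 93\right) \left(- \frac{77}{80}\right) = \left(-105\right) \left(- \frac{77}{80}\right) = \frac{1617}{16}$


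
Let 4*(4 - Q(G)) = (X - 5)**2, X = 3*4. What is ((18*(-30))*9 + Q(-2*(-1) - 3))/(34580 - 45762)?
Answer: 19473/44728 ≈ 0.43536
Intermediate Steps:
X = 12
Q(G) = -33/4 (Q(G) = 4 - (12 - 5)**2/4 = 4 - 1/4*7**2 = 4 - 1/4*49 = 4 - 49/4 = -33/4)
((18*(-30))*9 + Q(-2*(-1) - 3))/(34580 - 45762) = ((18*(-30))*9 - 33/4)/(34580 - 45762) = (-540*9 - 33/4)/(-11182) = (-4860 - 33/4)*(-1/11182) = -19473/4*(-1/11182) = 19473/44728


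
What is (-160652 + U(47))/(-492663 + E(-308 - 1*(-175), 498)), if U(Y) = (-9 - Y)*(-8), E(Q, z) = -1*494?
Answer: 160204/493157 ≈ 0.32485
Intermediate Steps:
E(Q, z) = -494
U(Y) = 72 + 8*Y
(-160652 + U(47))/(-492663 + E(-308 - 1*(-175), 498)) = (-160652 + (72 + 8*47))/(-492663 - 494) = (-160652 + (72 + 376))/(-493157) = (-160652 + 448)*(-1/493157) = -160204*(-1/493157) = 160204/493157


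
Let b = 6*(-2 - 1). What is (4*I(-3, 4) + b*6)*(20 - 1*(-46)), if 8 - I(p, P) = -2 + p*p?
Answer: -6864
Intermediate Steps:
I(p, P) = 10 - p² (I(p, P) = 8 - (-2 + p*p) = 8 - (-2 + p²) = 8 + (2 - p²) = 10 - p²)
b = -18 (b = 6*(-3) = -18)
(4*I(-3, 4) + b*6)*(20 - 1*(-46)) = (4*(10 - 1*(-3)²) - 18*6)*(20 - 1*(-46)) = (4*(10 - 1*9) - 108)*(20 + 46) = (4*(10 - 9) - 108)*66 = (4*1 - 108)*66 = (4 - 108)*66 = -104*66 = -6864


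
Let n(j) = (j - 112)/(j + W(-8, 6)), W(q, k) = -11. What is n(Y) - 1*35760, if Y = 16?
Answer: -178896/5 ≈ -35779.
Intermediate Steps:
n(j) = (-112 + j)/(-11 + j) (n(j) = (j - 112)/(j - 11) = (-112 + j)/(-11 + j))
n(Y) - 1*35760 = (-112 + 16)/(-11 + 16) - 1*35760 = -96/5 - 35760 = -178896/5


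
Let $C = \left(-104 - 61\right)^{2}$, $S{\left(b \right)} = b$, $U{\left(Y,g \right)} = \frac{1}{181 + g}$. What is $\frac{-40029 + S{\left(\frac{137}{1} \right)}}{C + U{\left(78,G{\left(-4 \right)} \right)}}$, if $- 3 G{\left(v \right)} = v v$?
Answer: $- \frac{10511542}{7173789} \approx -1.4653$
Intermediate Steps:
$G{\left(v \right)} = - \frac{v^{2}}{3}$ ($G{\left(v \right)} = - \frac{v v}{3} = - \frac{v^{2}}{3}$)
$C = 27225$ ($C = \left(-165\right)^{2} = 27225$)
$\frac{-40029 + S{\left(\frac{137}{1} \right)}}{C + U{\left(78,G{\left(-4 \right)} \right)}} = \frac{-40029 + \frac{137}{1}}{27225 + \frac{1}{181 - \frac{\left(-4\right)^{2}}{3}}} = \frac{-40029 + 137 \cdot 1}{27225 + \frac{1}{181 - \frac{16}{3}}} = \frac{-40029 + 137}{27225 + \frac{1}{181 - \frac{16}{3}}} = - \frac{39892}{27225 + \frac{1}{\frac{527}{3}}} = - \frac{39892}{27225 + \frac{3}{527}} = - \frac{39892}{\frac{14347578}{527}} = \left(-39892\right) \frac{527}{14347578} = - \frac{10511542}{7173789}$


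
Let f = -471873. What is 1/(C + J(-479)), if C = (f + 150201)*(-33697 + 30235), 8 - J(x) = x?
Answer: 1/1113628951 ≈ 8.9797e-10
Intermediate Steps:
J(x) = 8 - x
C = 1113628464 (C = (-471873 + 150201)*(-33697 + 30235) = -321672*(-3462) = 1113628464)
1/(C + J(-479)) = 1/(1113628464 + (8 - 1*(-479))) = 1/(1113628464 + (8 + 479)) = 1/(1113628464 + 487) = 1/1113628951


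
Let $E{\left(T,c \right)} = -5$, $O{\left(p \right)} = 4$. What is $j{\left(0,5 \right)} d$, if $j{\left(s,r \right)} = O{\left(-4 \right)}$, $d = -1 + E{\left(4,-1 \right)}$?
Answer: $-24$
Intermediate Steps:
$d = -6$ ($d = -1 - 5 = -6$)
$j{\left(s,r \right)} = 4$
$j{\left(0,5 \right)} d = 4 \left(-6\right) = -24$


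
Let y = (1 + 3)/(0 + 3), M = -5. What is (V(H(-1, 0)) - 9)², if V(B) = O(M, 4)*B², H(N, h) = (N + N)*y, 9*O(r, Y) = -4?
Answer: 970225/6561 ≈ 147.88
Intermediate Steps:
O(r, Y) = -4/9 (O(r, Y) = (⅑)*(-4) = -4/9)
y = 4/3 ≈ 1.3333
H(N, h) = 8*N/3 (H(N, h) = (N + N)*(4/3) = (2*N)*(4/3) = 8*N/3)
V(B) = -4*B²/9
(V(H(-1, 0)) - 9)² = (-4*((8/3)*(-1))²/9 - 9)² = (-4*(-8/3)²/9 - 9)² = (-4/9*64/9 - 9)² = (-256/81 - 9)² = (-985/81)² = 970225/6561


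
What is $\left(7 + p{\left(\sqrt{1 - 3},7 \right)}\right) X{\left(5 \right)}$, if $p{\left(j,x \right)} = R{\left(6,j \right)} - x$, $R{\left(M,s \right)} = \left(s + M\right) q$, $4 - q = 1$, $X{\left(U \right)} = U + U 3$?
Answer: $360 + 60 i \sqrt{2} \approx 360.0 + 84.853 i$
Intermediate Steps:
$X{\left(U \right)} = 4 U$ ($X{\left(U \right)} = U + 3 U = 4 U$)
$q = 3$ ($q = 4 - 1 = 3$)
$R{\left(M,s \right)} = 3 M + 3 s$ ($R{\left(M,s \right)} = \left(s + M\right) 3 = \left(M + s\right) 3 = 3 M + 3 s$)
$p{\left(j,x \right)} = 18 - x + 3 j$ ($p{\left(j,x \right)} = \left(3 \cdot 6 + 3 j\right) - x = \left(18 + 3 j\right) - x = 18 - x + 3 j$)
$\left(7 + p{\left(\sqrt{1 - 3},7 \right)}\right) X{\left(5 \right)} = \left(7 + \left(18 - 7 + 3 \sqrt{1 - 3}\right)\right) 4 \cdot 5 = \left(7 + \left(18 - 7 + 3 \sqrt{-2}\right)\right) 20 = \left(7 + \left(18 - 7 + 3 i \sqrt{2}\right)\right) 20 = \left(7 + \left(11 + 3 i \sqrt{2}\right)\right) 20 = \left(18 + 3 i \sqrt{2}\right) 20 = 360 + 60 i \sqrt{2}$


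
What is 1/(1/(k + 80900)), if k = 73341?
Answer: 154241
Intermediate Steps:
1/(1/(k + 80900)) = 1/(1/(73341 + 80900)) = 1/(1/154241) = 154241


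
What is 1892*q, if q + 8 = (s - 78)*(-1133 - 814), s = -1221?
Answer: 4785142340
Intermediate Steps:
q = 2529145 (q = -8 + (-1221 - 78)*(-1133 - 814) = -8 - 1299*(-1947) = -8 + 2529153 = 2529145)
1892*q = 1892*2529145 = 4785142340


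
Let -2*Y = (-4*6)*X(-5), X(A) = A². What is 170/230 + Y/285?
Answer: 783/437 ≈ 1.7918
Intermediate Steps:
Y = 300 (Y = -(-4*6)*(-5)²/2 = -(-12)*25 = -½*(-600) = 300)
170/230 + Y/285 = 170/230 + 300/285 = 170*(1/230) + 300*(1/285) = 17/23 + 20/19 = 783/437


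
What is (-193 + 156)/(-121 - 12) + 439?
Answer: 58424/133 ≈ 439.28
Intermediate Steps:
(-193 + 156)/(-121 - 12) + 439 = -37/(-133) + 439 = -37*(-1/133) + 439 = 37/133 + 439 = 58424/133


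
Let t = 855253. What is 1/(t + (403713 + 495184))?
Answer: 1/1754150 ≈ 5.7008e-7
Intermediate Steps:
1/(t + (403713 + 495184)) = 1/(855253 + (403713 + 495184)) = 1/(855253 + 898897) = 1/1754150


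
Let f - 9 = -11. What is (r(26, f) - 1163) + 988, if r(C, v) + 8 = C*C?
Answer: 493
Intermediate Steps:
f = -2 (f = 9 - 11 = -2)
r(C, v) = -8 + C**2 (r(C, v) = -8 + C*C = -8 + C**2)
(r(26, f) - 1163) + 988 = ((-8 + 26**2) - 1163) + 988 = ((-8 + 676) - 1163) + 988 = (668 - 1163) + 988 = -495 + 988 = 493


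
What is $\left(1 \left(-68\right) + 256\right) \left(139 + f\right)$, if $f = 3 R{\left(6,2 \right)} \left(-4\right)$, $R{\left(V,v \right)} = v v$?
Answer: $17108$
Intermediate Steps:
$R{\left(V,v \right)} = v^{2}$
$f = -48$ ($f = 3 \cdot 2^{2} \left(-4\right) = 3 \cdot 4 \left(-4\right) = 12 \left(-4\right) = -48$)
$\left(1 \left(-68\right) + 256\right) \left(139 + f\right) = \left(1 \left(-68\right) + 256\right) \left(139 - 48\right) = \left(-68 + 256\right) 91 = 188 \cdot 91 = 17108$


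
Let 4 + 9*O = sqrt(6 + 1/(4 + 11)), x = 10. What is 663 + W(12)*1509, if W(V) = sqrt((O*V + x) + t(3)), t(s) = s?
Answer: 663 + 503*sqrt(1725 + 20*sqrt(1365))/5 ≈ 5656.6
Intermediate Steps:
O = -4/9 + sqrt(1365)/135 (O = -4/9 + sqrt(6 + 1/(4 + 11))/9 = -4/9 + sqrt(6 + 1/15)/9 = -4/9 + sqrt(91/15)/9 = -4/9 + (sqrt(1365)/15)/9 = -4/9 + sqrt(1365)/135 ≈ -0.17077)
W(V) = sqrt(13 + V*(-4/9 + sqrt(1365)/135)) (W(V) = sqrt(((-4/9 + sqrt(1365)/135)*V + 10) + 3) = sqrt((V*(-4/9 + sqrt(1365)/135) + 10) + 3) = sqrt((10 + V*(-4/9 + sqrt(1365)/135)) + 3) = sqrt(13 + V*(-4/9 + sqrt(1365)/135)))
663 + W(12)*1509 = 663 + (sqrt(15)*sqrt(1755 - 1*12*(60 - sqrt(1365)))/45)*1509 = 663 + (sqrt(15)*sqrt(1755 + (-720 + 12*sqrt(1365)))/45)*1509 = 663 + (sqrt(15)*sqrt(1035 + 12*sqrt(1365))/45)*1509 = 663 + 503*sqrt(15)*sqrt(1035 + 12*sqrt(1365))/15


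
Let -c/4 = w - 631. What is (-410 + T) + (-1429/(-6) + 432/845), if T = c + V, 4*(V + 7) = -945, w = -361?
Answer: 36031759/10140 ≈ 3553.4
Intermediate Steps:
V = -973/4 (V = -7 + (1/4)*(-945) = -7 - 945/4 = -973/4 ≈ -243.25)
c = 3968 (c = -4*(-361 - 631) = -4*(-992) = 3968)
T = 14899/4 (T = 3968 - 973/4 = 14899/4 ≈ 3724.8)
(-410 + T) + (-1429/(-6) + 432/845) = (-410 + 14899/4) + (-1429/(-6) + 432/845) = 13259/4 + (-1429*(-1/6) + 432*(1/845)) = 13259/4 + (1429/6 + 432/845) = 13259/4 + 1210097/5070 = 36031759/10140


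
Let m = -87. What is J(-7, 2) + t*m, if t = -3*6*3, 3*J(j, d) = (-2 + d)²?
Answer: 4698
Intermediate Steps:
J(j, d) = (-2 + d)²/3
t = -54 (t = -18*3 = -54)
J(-7, 2) + t*m = (-2 + 2)²/3 - 54*(-87) = (⅓)*0² + 4698 = (⅓)*0 + 4698 = 0 + 4698 = 4698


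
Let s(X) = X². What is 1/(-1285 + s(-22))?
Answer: -1/801 ≈ -0.0012484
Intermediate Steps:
1/(-1285 + s(-22)) = 1/(-1285 + (-22)²) = 1/(-1285 + 484) = 1/(-801) = -1/801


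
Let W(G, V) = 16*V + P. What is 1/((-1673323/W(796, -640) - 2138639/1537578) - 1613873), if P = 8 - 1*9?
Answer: -2249476614/3630005148204637 ≈ -6.1969e-7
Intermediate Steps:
P = -1 (P = 8 - 9 = -1)
W(G, V) = -1 + 16*V (W(G, V) = 16*V - 1 = -1 + 16*V)
1/((-1673323/W(796, -640) - 2138639/1537578) - 1613873) = 1/((-1673323/(-1 + 16*(-640)) - 2138639/1537578) - 1613873) = 1/((-1673323/(-1 - 10240) - 2138639*1/1537578) - 1613873) = 1/((-1673323/(-10241) - 2138639/1537578) - 1613873) = 1/((-1673323*(-1/10241) - 2138639/1537578) - 1613873) = 1/((1673323/10241 - 2138639/1537578) - 1613873) = 1/(364423261385/2249476614 - 1613873) = 1/(-3630005148204637/2249476614) = -2249476614/3630005148204637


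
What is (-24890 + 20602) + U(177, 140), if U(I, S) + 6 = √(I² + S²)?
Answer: -4294 + √50929 ≈ -4068.3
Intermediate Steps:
U(I, S) = -6 + √(I² + S²)
(-24890 + 20602) + U(177, 140) = (-24890 + 20602) + (-6 + √(177² + 140²)) = -4288 + (-6 + √(31329 + 19600)) = -4288 + (-6 + √50929) = -4294 + √50929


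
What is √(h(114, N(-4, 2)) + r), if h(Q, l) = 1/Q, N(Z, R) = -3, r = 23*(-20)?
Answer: I*√5978046/114 ≈ 21.447*I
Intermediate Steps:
r = -460
√(h(114, N(-4, 2)) + r) = √(1/114 - 460) = √(-52439/114) = I*√5978046/114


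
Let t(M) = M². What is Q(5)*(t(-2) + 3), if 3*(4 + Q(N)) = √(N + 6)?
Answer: -28 + 7*√11/3 ≈ -20.261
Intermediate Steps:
Q(N) = -4 + √(6 + N)/3 (Q(N) = -4 + √(N + 6)/3 = -4 + √(6 + N)/3)
Q(5)*(t(-2) + 3) = (-4 + √(6 + 5)/3)*((-2)² + 3) = (-4 + √11/3)*(4 + 3) = (-4 + √11/3)*7 = -28 + 7*√11/3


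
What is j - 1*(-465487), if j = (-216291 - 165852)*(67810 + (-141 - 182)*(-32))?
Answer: -29862481391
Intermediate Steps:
j = -29862946878 (j = -382143*(67810 - 323*(-32)) = -382143*(67810 + 10336) = -382143*78146 = -29862946878)
j - 1*(-465487) = -29862946878 - 1*(-465487) = -29862946878 + 465487 = -29862481391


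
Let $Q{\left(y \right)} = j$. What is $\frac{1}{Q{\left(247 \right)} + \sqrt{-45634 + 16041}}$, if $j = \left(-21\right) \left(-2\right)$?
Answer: $\frac{42}{31357} - \frac{i \sqrt{29593}}{31357} \approx 0.0013394 - 0.0054861 i$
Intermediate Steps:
$j = 42$
$Q{\left(y \right)} = 42$
$\frac{1}{Q{\left(247 \right)} + \sqrt{-45634 + 16041}} = \frac{1}{42 + \sqrt{-45634 + 16041}} = \frac{1}{42 + \sqrt{-29593}} = \frac{1}{42 + i \sqrt{29593}}$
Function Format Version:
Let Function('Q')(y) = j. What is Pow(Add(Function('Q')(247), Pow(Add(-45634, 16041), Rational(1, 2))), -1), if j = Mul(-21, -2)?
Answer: Add(Rational(42, 31357), Mul(Rational(-1, 31357), I, Pow(29593, Rational(1, 2)))) ≈ Add(0.0013394, Mul(-0.0054861, I))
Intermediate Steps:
j = 42
Function('Q')(y) = 42
Pow(Add(Function('Q')(247), Pow(Add(-45634, 16041), Rational(1, 2))), -1) = Pow(Add(42, Pow(Add(-45634, 16041), Rational(1, 2))), -1) = Pow(Add(42, Pow(-29593, Rational(1, 2))), -1) = Pow(Add(42, Mul(I, Pow(29593, Rational(1, 2)))), -1)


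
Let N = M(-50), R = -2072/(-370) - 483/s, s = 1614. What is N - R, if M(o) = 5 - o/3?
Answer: 132073/8070 ≈ 16.366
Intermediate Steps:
R = 14259/2690 (R = -2072/(-370) - 483/1614 = -2072*(-1/370) - 483*1/1614 = 28/5 - 161/538 = 14259/2690 ≈ 5.3007)
M(o) = 5 - o/3
N = 65/3 (N = 5 - ⅓*(-50) = 5 + 50/3 = 65/3 ≈ 21.667)
N - R = 65/3 - 1*14259/2690 = 65/3 - 14259/2690 = 132073/8070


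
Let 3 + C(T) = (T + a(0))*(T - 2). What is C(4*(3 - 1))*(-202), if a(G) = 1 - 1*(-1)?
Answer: -11514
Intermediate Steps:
a(G) = 2 (a(G) = 1 + 1 = 2)
C(T) = -3 + (-2 + T)*(2 + T) (C(T) = -3 + (T + 2)*(T - 2) = -3 + (2 + T)*(-2 + T) = -3 + (-2 + T)*(2 + T))
C(4*(3 - 1))*(-202) = (-7 + (4*(3 - 1))²)*(-202) = (-7 + (4*2)²)*(-202) = (-7 + 8²)*(-202) = (-7 + 64)*(-202) = 57*(-202) = -11514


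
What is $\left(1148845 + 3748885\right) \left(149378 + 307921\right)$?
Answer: $2239727031270$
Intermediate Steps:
$\left(1148845 + 3748885\right) \left(149378 + 307921\right) = 4897730 \cdot 457299 = 2239727031270$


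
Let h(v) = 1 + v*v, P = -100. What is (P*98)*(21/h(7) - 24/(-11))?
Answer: -280476/11 ≈ -25498.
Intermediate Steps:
h(v) = 1 + v²
(P*98)*(21/h(7) - 24/(-11)) = (-100*98)*(21/(1 + 7²) - 24/(-11)) = -9800*(21/(1 + 49) - 24*(-1/11)) = -9800*(21/50 + 24/11) = -9800*1431/550 = -280476/11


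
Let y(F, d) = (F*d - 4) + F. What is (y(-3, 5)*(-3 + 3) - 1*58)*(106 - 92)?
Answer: -812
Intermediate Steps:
y(F, d) = -4 + F + F*d (y(F, d) = (-4 + F*d) + F = -4 + F + F*d)
(y(-3, 5)*(-3 + 3) - 1*58)*(106 - 92) = ((-4 - 3 - 3*5)*(-3 + 3) - 1*58)*(106 - 92) = ((-4 - 3 - 15)*0 - 58)*14 = (-22*0 - 58)*14 = (0 - 58)*14 = -58*14 = -812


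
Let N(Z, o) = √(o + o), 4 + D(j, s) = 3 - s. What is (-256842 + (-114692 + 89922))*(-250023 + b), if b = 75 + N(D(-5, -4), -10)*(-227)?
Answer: 70388356176 + 127851848*I*√5 ≈ 7.0388e+10 + 2.8589e+8*I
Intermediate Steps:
D(j, s) = -1 - s (D(j, s) = -4 + (3 - s) = -1 - s)
N(Z, o) = √2*√o (N(Z, o) = √(2*o) = √2*√o)
b = 75 - 454*I*√5 (b = 75 + (√2*√(-10))*(-227) = 75 + (√2*(I*√10))*(-227) = 75 + (2*I*√5)*(-227) = 75 - 454*I*√5 ≈ 75.0 - 1015.2*I)
(-256842 + (-114692 + 89922))*(-250023 + b) = (-256842 + (-114692 + 89922))*(-250023 + (75 - 454*I*√5)) = (-256842 - 24770)*(-249948 - 454*I*√5) = -281612*(-249948 - 454*I*√5) = 70388356176 + 127851848*I*√5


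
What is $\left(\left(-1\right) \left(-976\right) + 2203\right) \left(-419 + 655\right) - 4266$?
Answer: $745978$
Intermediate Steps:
$\left(\left(-1\right) \left(-976\right) + 2203\right) \left(-419 + 655\right) - 4266 = \left(976 + 2203\right) 236 - 4266 = 3179 \cdot 236 - 4266 = 750244 - 4266 = 745978$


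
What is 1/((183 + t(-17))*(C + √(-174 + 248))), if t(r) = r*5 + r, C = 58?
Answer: 29/133245 - √74/266490 ≈ 0.00018536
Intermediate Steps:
t(r) = 6*r (t(r) = 5*r + r = 6*r)
1/((183 + t(-17))*(C + √(-174 + 248))) = 1/((183 + 6*(-17))*(58 + √(-174 + 248))) = 1/((183 - 102)*(58 + √74)) = 1/(81*(58 + √74)) = 1/(4698 + 81*√74)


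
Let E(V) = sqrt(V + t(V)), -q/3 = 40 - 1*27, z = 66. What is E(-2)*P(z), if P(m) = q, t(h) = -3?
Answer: -39*I*sqrt(5) ≈ -87.207*I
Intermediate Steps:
q = -39 (q = -3*(40 - 1*27) = -3*(40 - 27) = -3*13 = -39)
E(V) = sqrt(-3 + V) (E(V) = sqrt(V - 3) = sqrt(-3 + V))
P(m) = -39
E(-2)*P(z) = sqrt(-3 - 2)*(-39) = sqrt(-5)*(-39) = (I*sqrt(5))*(-39) = -39*I*sqrt(5)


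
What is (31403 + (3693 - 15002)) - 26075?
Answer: -5981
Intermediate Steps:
(31403 + (3693 - 15002)) - 26075 = (31403 - 11309) - 26075 = 20094 - 26075 = -5981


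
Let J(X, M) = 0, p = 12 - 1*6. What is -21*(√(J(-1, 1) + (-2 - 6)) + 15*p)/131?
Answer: -1890/131 - 42*I*√2/131 ≈ -14.427 - 0.45341*I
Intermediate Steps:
p = 6 (p = 12 - 6 = 6)
-21*(√(J(-1, 1) + (-2 - 6)) + 15*p)/131 = -21*(√(0 + (-2 - 6)) + 15*6)/131 = -21*(√(0 - 8) + 90)/131 = -21*(√(-8) + 90)/131 = -21*(2*I*√2 + 90)/131 = -21*(90 + 2*I*√2)/131 = -21*(90/131 + 2*I*√2/131) = -1890/131 - 42*I*√2/131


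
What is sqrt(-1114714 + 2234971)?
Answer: 3*sqrt(124473) ≈ 1058.4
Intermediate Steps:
sqrt(-1114714 + 2234971) = sqrt(1120257) = 3*sqrt(124473)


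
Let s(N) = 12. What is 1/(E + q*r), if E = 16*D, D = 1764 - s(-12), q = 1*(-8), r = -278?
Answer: 1/30256 ≈ 3.3051e-5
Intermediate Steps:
q = -8
D = 1752 (D = 1764 - 1*12 = 1764 - 12 = 1752)
E = 28032 (E = 16*1752 = 28032)
1/(E + q*r) = 1/(28032 - 8*(-278)) = 1/(28032 + 2224) = 1/30256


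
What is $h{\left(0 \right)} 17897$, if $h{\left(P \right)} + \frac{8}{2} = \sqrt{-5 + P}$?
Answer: $-71588 + 17897 i \sqrt{5} \approx -71588.0 + 40019.0 i$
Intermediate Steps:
$h{\left(P \right)} = -4 + \sqrt{-5 + P}$
$h{\left(0 \right)} 17897 = \left(-4 + \sqrt{-5 + 0}\right) 17897 = \left(-4 + \sqrt{-5}\right) 17897 = \left(-4 + i \sqrt{5}\right) 17897 = -71588 + 17897 i \sqrt{5}$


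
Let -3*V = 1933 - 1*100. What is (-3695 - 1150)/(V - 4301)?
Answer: 4845/4912 ≈ 0.98636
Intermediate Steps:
V = -611 (V = -(1933 - 1*100)/3 = -(1933 - 100)/3 = -⅓*1833 = -611)
(-3695 - 1150)/(V - 4301) = (-3695 - 1150)/(-611 - 4301) = -4845/(-4912) = -4845*(-1/4912) = 4845/4912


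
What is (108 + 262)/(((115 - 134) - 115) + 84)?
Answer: -37/5 ≈ -7.4000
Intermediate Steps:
(108 + 262)/(((115 - 134) - 115) + 84) = 370/((-19 - 115) + 84) = 370/(-134 + 84) = 370/(-50) = 370*(-1/50) = -37/5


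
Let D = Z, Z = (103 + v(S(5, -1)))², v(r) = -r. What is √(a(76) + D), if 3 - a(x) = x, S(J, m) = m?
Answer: √10743 ≈ 103.65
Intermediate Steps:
Z = 10816 (Z = (103 - 1*(-1))² = (103 + 1)² = 104² = 10816)
D = 10816
a(x) = 3 - x
√(a(76) + D) = √((3 - 1*76) + 10816) = √((3 - 76) + 10816) = √(-73 + 10816) = √10743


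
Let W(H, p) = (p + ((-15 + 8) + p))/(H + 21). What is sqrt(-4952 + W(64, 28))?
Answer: I*sqrt(35774035)/85 ≈ 70.366*I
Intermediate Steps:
W(H, p) = (-7 + 2*p)/(21 + H) (W(H, p) = (p + (-7 + p))/(21 + H) = (-7 + 2*p)/(21 + H))
sqrt(-4952 + W(64, 28)) = sqrt(-4952 + (-7 + 2*28)/(21 + 64)) = sqrt(-4952 + (-7 + 56)/85) = sqrt(-4952 + (1/85)*49) = sqrt(-4952 + 49/85) = sqrt(-420871/85) = I*sqrt(35774035)/85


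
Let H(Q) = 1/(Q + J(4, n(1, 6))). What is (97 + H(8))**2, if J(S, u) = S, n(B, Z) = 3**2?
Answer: 1357225/144 ≈ 9425.2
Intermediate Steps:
n(B, Z) = 9
H(Q) = 1/(4 + Q) (H(Q) = 1/(Q + 4) = 1/(4 + Q))
(97 + H(8))**2 = (97 + 1/(4 + 8))**2 = (97 + 1/12)**2 = (1165/12)**2 = 1357225/144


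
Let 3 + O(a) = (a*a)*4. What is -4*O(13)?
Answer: -2692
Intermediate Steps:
O(a) = -3 + 4*a**2 (O(a) = -3 + (a*a)*4 = -3 + a**2*4 = -3 + 4*a**2)
-4*O(13) = -4*(-3 + 4*13**2) = -4*(-3 + 4*169) = -4*(-3 + 676) = -4*673 = -2692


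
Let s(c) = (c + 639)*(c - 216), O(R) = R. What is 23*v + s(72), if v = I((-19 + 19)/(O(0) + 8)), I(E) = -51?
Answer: -103557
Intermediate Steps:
v = -51
s(c) = (-216 + c)*(639 + c) (s(c) = (639 + c)*(-216 + c) = (-216 + c)*(639 + c))
23*v + s(72) = 23*(-51) + (-138024 + 72**2 + 423*72) = -1173 + (-138024 + 5184 + 30456) = -1173 - 102384 = -103557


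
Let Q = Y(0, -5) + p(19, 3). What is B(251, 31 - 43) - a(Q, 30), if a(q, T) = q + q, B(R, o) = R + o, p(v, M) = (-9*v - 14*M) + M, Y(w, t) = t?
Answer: 669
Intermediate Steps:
p(v, M) = -13*M - 9*v (p(v, M) = (-14*M - 9*v) + M = -13*M - 9*v)
Q = -215 (Q = -5 + (-13*3 - 9*19) = -5 + (-39 - 171) = -5 - 210 = -215)
a(q, T) = 2*q
B(251, 31 - 43) - a(Q, 30) = (251 + (31 - 43)) - 2*(-215) = (251 - 12) - 1*(-430) = 239 + 430 = 669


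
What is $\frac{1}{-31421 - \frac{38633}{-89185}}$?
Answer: $- \frac{89185}{2802243252} \approx -3.1826 \cdot 10^{-5}$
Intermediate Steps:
$\frac{1}{-31421 - \frac{38633}{-89185}} = \frac{1}{-31421 - - \frac{38633}{89185}} = \frac{1}{-31421 + \frac{38633}{89185}} = \frac{1}{- \frac{2802243252}{89185}} = - \frac{89185}{2802243252}$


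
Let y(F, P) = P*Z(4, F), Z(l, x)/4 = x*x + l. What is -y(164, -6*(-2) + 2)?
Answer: -1506400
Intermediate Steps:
Z(l, x) = 4*l + 4*x**2 (Z(l, x) = 4*(x*x + l) = 4*(x**2 + l) = 4*(l + x**2) = 4*l + 4*x**2)
y(F, P) = P*(16 + 4*F**2) (y(F, P) = P*(4*4 + 4*F**2) = P*(16 + 4*F**2))
-y(164, -6*(-2) + 2) = -4*(-6*(-2) + 2)*(4 + 164**2) = -4*(12 + 2)*(4 + 26896) = -4*14*26900 = -1*1506400 = -1506400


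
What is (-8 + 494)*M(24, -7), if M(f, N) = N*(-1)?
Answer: 3402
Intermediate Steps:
M(f, N) = -N
(-8 + 494)*M(24, -7) = (-8 + 494)*(-1*(-7)) = 486*7 = 3402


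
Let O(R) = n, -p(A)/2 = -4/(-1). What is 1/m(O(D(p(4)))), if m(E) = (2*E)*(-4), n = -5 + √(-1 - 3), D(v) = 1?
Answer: 5/232 + I/116 ≈ 0.021552 + 0.0086207*I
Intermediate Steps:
p(A) = -8 (p(A) = -(-8)/(-1) = -(-8)*(-1) = -2*4 = -8)
n = -5 + 2*I (n = -5 + √(-4) = -5 + 2*I ≈ -5.0 + 2.0*I)
O(R) = -5 + 2*I
m(E) = -8*E
1/m(O(D(p(4)))) = 1/(-8*(-5 + 2*I)) = 1/(40 - 16*I) = (40 + 16*I)/1856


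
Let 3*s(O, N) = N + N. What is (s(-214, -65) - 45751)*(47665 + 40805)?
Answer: -4051424670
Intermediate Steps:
s(O, N) = 2*N/3 (s(O, N) = (N + N)/3 = (2*N)/3 = 2*N/3)
(s(-214, -65) - 45751)*(47665 + 40805) = ((⅔)*(-65) - 45751)*(47665 + 40805) = (-130/3 - 45751)*88470 = -137383/3*88470 = -4051424670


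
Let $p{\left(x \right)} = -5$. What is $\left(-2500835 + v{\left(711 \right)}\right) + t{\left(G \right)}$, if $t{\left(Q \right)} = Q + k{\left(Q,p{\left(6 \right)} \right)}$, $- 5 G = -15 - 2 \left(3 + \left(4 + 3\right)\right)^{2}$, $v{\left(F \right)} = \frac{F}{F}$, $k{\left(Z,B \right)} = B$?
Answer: $-2500796$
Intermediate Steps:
$v{\left(F \right)} = 1$
$G = 43$ ($G = - \frac{-15 - 2 \left(3 + \left(4 + 3\right)\right)^{2}}{5} = - \frac{-15 - 2 \left(3 + 7\right)^{2}}{5} = - \frac{-15 - 2 \cdot 10^{2}}{5} = - \frac{-15 - 200}{5} = \left(- \frac{1}{5}\right) \left(-215\right) = 43$)
$t{\left(Q \right)} = -5 + Q$ ($t{\left(Q \right)} = Q - 5 = -5 + Q$)
$\left(-2500835 + v{\left(711 \right)}\right) + t{\left(G \right)} = \left(-2500835 + 1\right) + \left(-5 + 43\right) = -2500834 + 38 = -2500796$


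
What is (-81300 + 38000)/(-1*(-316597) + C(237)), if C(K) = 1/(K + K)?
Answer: -20524200/150066979 ≈ -0.13677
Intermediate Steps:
C(K) = 1/(2*K)
(-81300 + 38000)/(-1*(-316597) + C(237)) = (-81300 + 38000)/(-1*(-316597) + (½)/237) = -43300/(316597 + (½)*(1/237)) = -43300/(316597 + 1/474) = -43300/150066979/474 = -43300*474/150066979 = -20524200/150066979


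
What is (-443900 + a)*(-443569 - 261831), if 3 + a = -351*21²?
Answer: 422318747600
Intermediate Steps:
a = -154794 (a = -3 - 351*21² = -3 - 351*441 = -3 - 154791 = -154794)
(-443900 + a)*(-443569 - 261831) = (-443900 - 154794)*(-443569 - 261831) = -598694*(-705400) = 422318747600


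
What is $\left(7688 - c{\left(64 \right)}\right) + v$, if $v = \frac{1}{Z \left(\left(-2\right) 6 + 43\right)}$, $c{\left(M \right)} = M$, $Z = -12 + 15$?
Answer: $\frac{709033}{93} \approx 7624.0$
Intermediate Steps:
$Z = 3$
$v = \frac{1}{93}$ ($v = \frac{1}{3 \left(\left(-2\right) 6 + 43\right)} = \frac{1}{3 \left(-12 + 43\right)} = \frac{1}{3 \cdot 31} = \frac{1}{93} \approx 0.010753$)
$\left(7688 - c{\left(64 \right)}\right) + v = \left(7688 - 64\right) + \frac{1}{93} = 7624 + \frac{1}{93} = \frac{709033}{93}$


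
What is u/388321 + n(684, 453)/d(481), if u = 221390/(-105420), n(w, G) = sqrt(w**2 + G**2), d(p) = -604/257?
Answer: -22139/4093679982 - 771*sqrt(74785)/604 ≈ -349.08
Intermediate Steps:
d(p) = -604/257 (d(p) = -604*1/257 = -604/257)
n(w, G) = sqrt(G**2 + w**2)
u = -22139/10542 (u = 221390*(-1/105420) = -22139/10542 ≈ -2.1001)
u/388321 + n(684, 453)/d(481) = -22139/10542/388321 + sqrt(453**2 + 684**2)/(-604/257) = -22139/10542*1/388321 + sqrt(205209 + 467856)*(-257/604) = -22139/4093679982 + sqrt(673065)*(-257/604) = -22139/4093679982 + (3*sqrt(74785))*(-257/604) = -22139/4093679982 - 771*sqrt(74785)/604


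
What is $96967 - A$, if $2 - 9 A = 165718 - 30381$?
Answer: $\frac{1008038}{9} \approx 1.12 \cdot 10^{5}$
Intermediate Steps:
$A = - \frac{135335}{9}$ ($A = \frac{2}{9} - \frac{165718 - 30381}{9} = \frac{2}{9} - \frac{135337}{9} = - \frac{135335}{9} \approx -15037.0$)
$96967 - A = 96967 - - \frac{135335}{9} = 96967 + \frac{135335}{9} = \frac{1008038}{9}$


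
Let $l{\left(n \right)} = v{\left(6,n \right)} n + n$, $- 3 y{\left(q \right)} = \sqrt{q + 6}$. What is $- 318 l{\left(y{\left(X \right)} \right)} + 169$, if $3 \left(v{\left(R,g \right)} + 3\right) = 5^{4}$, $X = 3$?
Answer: $65783$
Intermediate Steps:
$y{\left(q \right)} = - \frac{\sqrt{6 + q}}{3}$ ($y{\left(q \right)} = - \frac{\sqrt{q + 6}}{3} = - \frac{\sqrt{6 + q}}{3}$)
$v{\left(R,g \right)} = \frac{616}{3}$ ($v{\left(R,g \right)} = -3 + \frac{5^{4}}{3} = -3 + \frac{1}{3} \cdot 625 = -3 + \frac{625}{3} = \frac{616}{3}$)
$l{\left(n \right)} = \frac{619 n}{3}$ ($l{\left(n \right)} = \frac{616 n}{3} + n = \frac{619 n}{3}$)
$- 318 l{\left(y{\left(X \right)} \right)} + 169 = - 318 \frac{619 \left(- \frac{\sqrt{6 + 3}}{3}\right)}{3} + 169 = - 318 \frac{619 \left(- \frac{\sqrt{9}}{3}\right)}{3} + 169 = - 318 \frac{619 \left(\left(- \frac{1}{3}\right) 3\right)}{3} + 169 = - 318 \cdot \frac{619}{3} \left(-1\right) + 169 = \left(-318\right) \left(- \frac{619}{3}\right) + 169 = 65614 + 169 = 65783$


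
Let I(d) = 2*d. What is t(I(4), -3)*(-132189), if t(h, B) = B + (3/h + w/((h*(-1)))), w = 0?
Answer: 2775969/8 ≈ 3.4700e+5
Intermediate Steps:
t(h, B) = B + 3/h (t(h, B) = B + (3/h + 0/((h*(-1)))) = B + (3/h + 0/((-h))) = B + (3/h + 0*(-1/h)) = B + (3/h + 0) = B + 3/h)
t(I(4), -3)*(-132189) = (-3 + 3/((2*4)))*(-132189) = (-3 + 3/8)*(-132189) = -21/8*(-132189) = 2775969/8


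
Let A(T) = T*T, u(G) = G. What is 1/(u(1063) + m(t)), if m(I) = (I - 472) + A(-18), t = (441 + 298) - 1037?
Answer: 1/617 ≈ 0.0016207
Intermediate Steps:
A(T) = T²
t = -298 (t = 739 - 1037 = -298)
m(I) = -148 + I (m(I) = (I - 472) + (-18)² = (-472 + I) + 324 = -148 + I)
1/(u(1063) + m(t)) = 1/(1063 + (-148 - 298)) = 1/(1063 - 446) = 1/617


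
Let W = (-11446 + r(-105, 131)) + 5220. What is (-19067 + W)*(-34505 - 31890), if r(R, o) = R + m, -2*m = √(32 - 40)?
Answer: 1686300210 + 66395*I*√2 ≈ 1.6863e+9 + 93897.0*I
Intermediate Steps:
m = -I*√2 (m = -√(32 - 40)/2 = -I*√2 ≈ -1.4142*I)
r(R, o) = R - I*√2
W = -6331 - I*√2 (W = (-11446 + (-105 - I*√2)) + 5220 = (-11551 - I*√2) + 5220 = -6331 - I*√2 ≈ -6331.0 - 1.4142*I)
(-19067 + W)*(-34505 - 31890) = (-19067 + (-6331 - I*√2))*(-34505 - 31890) = (-25398 - I*√2)*(-66395) = 1686300210 + 66395*I*√2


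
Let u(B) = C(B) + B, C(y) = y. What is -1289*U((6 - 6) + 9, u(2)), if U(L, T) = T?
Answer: -5156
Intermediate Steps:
u(B) = 2*B (u(B) = B + B = 2*B)
-1289*U((6 - 6) + 9, u(2)) = -2578*2 = -1289*4 = -5156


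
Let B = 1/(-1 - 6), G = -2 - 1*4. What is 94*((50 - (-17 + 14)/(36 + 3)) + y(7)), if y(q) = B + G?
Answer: 375812/91 ≈ 4129.8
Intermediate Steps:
G = -6 (G = -2 - 4 = -6)
B = -1/7 (B = 1/(-7) = -1/7 ≈ -0.14286)
y(q) = -43/7 (y(q) = -1/7 - 6 = -43/7)
94*((50 - (-17 + 14)/(36 + 3)) + y(7)) = 94*((50 - (-17 + 14)/(36 + 3)) - 43/7) = 94*((50 - (-3)/39) - 43/7) = 94*((50 - 1*(-1/13)) - 43/7) = 94*((50 + 1/13) - 43/7) = 94*(651/13 - 43/7) = 94*(3998/91) = 375812/91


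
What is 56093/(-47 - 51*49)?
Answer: -56093/2546 ≈ -22.032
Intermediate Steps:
56093/(-47 - 51*49) = 56093/(-47 - 2499) = 56093/(-2546) = 56093*(-1/2546) = -56093/2546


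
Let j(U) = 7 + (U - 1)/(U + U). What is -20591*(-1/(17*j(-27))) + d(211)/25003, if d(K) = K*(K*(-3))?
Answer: 13439666958/86285353 ≈ 155.76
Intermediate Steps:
j(U) = 7 + (-1 + U)/(2*U) (j(U) = 7 + (-1 + U)/((2*U)) = 7 + (-1 + U)*(1/(2*U)) = 7 + (-1 + U)/(2*U))
d(K) = -3*K² (d(K) = K*(-3*K) = -3*K²)
-20591*(-1/(17*j(-27))) + d(211)/25003 = -20591*54/(17*(-1 + 15*(-27))) - 3*211²/25003 = -20591*54/(17*(-1 - 405)) - 3*44521*(1/25003) = -20591/(((½)*(-1/27)*(-406))*(-17)) - 133563*1/25003 = -20591/((203/27)*(-17)) - 133563/25003 = -20591/(-3451/27) - 133563/25003 = -20591*(-27/3451) - 133563/25003 = 555957/3451 - 133563/25003 = 13439666958/86285353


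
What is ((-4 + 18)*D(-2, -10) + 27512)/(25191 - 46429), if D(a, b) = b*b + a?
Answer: -14442/10619 ≈ -1.3600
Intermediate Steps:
D(a, b) = a + b² (D(a, b) = b² + a = a + b²)
((-4 + 18)*D(-2, -10) + 27512)/(25191 - 46429) = ((-4 + 18)*(-2 + (-10)²) + 27512)/(25191 - 46429) = (14*(-2 + 100) + 27512)/(-21238) = (14*98 + 27512)*(-1/21238) = (1372 + 27512)*(-1/21238) = 28884*(-1/21238) = -14442/10619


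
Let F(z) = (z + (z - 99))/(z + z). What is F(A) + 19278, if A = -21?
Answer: 269939/14 ≈ 19281.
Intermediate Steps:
F(z) = (-99 + 2*z)/(2*z) (F(z) = (z + (-99 + z))/((2*z)) = (-99 + 2*z)*(1/(2*z)) = (-99 + 2*z)/(2*z))
F(A) + 19278 = (-99/2 - 21)/(-21) + 19278 = -1/21*(-141/2) + 19278 = 47/14 + 19278 = 269939/14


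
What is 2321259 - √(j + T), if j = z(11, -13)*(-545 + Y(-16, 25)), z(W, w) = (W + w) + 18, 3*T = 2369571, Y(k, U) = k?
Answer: 2321259 - √780881 ≈ 2.3204e+6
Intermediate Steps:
T = 789857 (T = (⅓)*2369571 = 789857)
z(W, w) = 18 + W + w
j = -8976 (j = (18 + 11 - 13)*(-545 - 16) = 16*(-561) = -8976)
2321259 - √(j + T) = 2321259 - √(-8976 + 789857) = 2321259 - √780881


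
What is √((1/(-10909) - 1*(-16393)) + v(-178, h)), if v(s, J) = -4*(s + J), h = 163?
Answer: 12*√13597293961/10909 ≈ 128.27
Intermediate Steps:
v(s, J) = -4*J - 4*s (v(s, J) = -4*(J + s) = -4*J - 4*s)
√((1/(-10909) - 1*(-16393)) + v(-178, h)) = √((1/(-10909) - 1*(-16393)) + (-4*163 - 4*(-178))) = √((-1/10909 + 16393) + (-652 + 712)) = √(178831236/10909 + 60) = √(179485776/10909) = 12*√13597293961/10909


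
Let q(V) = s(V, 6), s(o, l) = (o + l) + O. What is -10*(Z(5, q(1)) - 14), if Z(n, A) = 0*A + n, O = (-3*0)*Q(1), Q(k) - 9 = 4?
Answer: 90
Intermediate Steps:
Q(k) = 13 (Q(k) = 9 + 4 = 13)
O = 0 (O = -3*0*13 = 0*13 = 0)
s(o, l) = l + o (s(o, l) = (o + l) + 0 = (l + o) + 0 = l + o)
q(V) = 6 + V
Z(n, A) = n (Z(n, A) = 0 + n = n)
-10*(Z(5, q(1)) - 14) = -10*(5 - 14) = -10*(-9) = 90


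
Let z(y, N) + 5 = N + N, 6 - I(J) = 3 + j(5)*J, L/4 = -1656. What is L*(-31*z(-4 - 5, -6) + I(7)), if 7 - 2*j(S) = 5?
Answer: -3464352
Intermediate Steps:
j(S) = 1 (j(S) = 7/2 - ½*5 = 7/2 - 5/2 = 1)
L = -6624 (L = 4*(-1656) = -6624)
I(J) = 3 - J (I(J) = 6 - (3 + 1*J) = 6 - (3 + J) = 6 + (-3 - J) = 3 - J)
z(y, N) = -5 + 2*N (z(y, N) = -5 + (N + N) = -5 + 2*N)
L*(-31*z(-4 - 5, -6) + I(7)) = -6624*(-31*(-5 + 2*(-6)) + (3 - 1*7)) = -6624*(-31*(-5 - 12) + (3 - 7)) = -6624*(-31*(-17) - 4) = -6624*(527 - 4) = -6624*523 = -3464352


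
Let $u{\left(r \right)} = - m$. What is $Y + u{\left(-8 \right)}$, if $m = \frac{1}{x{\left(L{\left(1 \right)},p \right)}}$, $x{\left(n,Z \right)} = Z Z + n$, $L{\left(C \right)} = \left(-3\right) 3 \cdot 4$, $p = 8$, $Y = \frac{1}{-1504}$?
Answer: $- \frac{383}{10528} \approx -0.036379$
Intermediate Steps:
$Y = - \frac{1}{1504} \approx -0.00066489$
$L{\left(C \right)} = -36$ ($L{\left(C \right)} = \left(-9\right) 4 = -36$)
$x{\left(n,Z \right)} = n + Z^{2}$ ($x{\left(n,Z \right)} = Z^{2} + n = n + Z^{2}$)
$m = \frac{1}{28}$ ($m = \frac{1}{-36 + 8^{2}} = \frac{1}{-36 + 64} = \frac{1}{28} \approx 0.035714$)
$u{\left(r \right)} = - \frac{1}{28}$ ($u{\left(r \right)} = \left(-1\right) \frac{1}{28} = - \frac{1}{28}$)
$Y + u{\left(-8 \right)} = - \frac{1}{1504} - \frac{1}{28} = - \frac{383}{10528}$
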